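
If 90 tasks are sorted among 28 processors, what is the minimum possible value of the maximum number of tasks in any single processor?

4

Pigeonhole: the 28 processors are the holes and the 90 tasks are the pigeons.
If every processor held at most 3 tasks, the total would be at most 28 × 3 = 84, which is less than 90.
So some processor holds at least ⌈90/28⌉ = 4 tasks.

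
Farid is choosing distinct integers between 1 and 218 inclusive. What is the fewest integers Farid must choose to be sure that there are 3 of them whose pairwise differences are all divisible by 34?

Integers whose pairwise differences are multiples of 34 are exactly those sharing a remainder mod 34. By pigeonhole, the 34 residue classes mod 34 are the pigeonholes.
With 68 integers one could put 2 in each residue class and have no class reach 3.
The 69th integer pushes some class to 3, so 34·2 + 1 = 69.

69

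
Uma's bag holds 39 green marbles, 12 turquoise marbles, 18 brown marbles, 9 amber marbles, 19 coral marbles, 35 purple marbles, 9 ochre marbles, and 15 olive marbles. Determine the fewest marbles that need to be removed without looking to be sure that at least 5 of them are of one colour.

33

By the pigeonhole principle, put each drawn marble into a box by colour. The largest draw with every box below 5 takes min(count, 4) from each colour.
Σ min(cᵢ, 4) = 4 + 4 + 4 + 4 + 4 + 4 + 4 + 4 = 32.
Draw number 32 + 1 = 33 must push one box to 5.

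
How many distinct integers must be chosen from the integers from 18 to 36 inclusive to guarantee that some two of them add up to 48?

14

Group the elements by complementary pair {x, 48−x}: {18,30}, {19,29}, {20,28}, …, giving 6 two-element pairs, the single value 24 (it cannot pair with itself since the integers are distinct), and 6 integers whose partner 48−x falls outside [18,36].
Pigeonhole: treating each of those 13 groups as a pigeonhole, one can pick one integer per group — 13 integers — with no two summing to 48.
The 14th integer lands in an occupied pair, forcing a sum of 48.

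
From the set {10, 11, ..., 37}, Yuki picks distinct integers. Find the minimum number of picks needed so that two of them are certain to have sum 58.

21

A set avoiding the sum 58 can contain at most one of each pair {x, 58−x}, plus the 12 elements whose complement lies outside the range or equal to its own complement.
The integers 10, …, 29 (20 of them) are such a set: any two sum to at least 10+11 = 21 and at most 28+29 = 57 < 58.
By pigeonhole, any 21st integer completes one of the 8 pairs, so 21 choices force a sum of 58.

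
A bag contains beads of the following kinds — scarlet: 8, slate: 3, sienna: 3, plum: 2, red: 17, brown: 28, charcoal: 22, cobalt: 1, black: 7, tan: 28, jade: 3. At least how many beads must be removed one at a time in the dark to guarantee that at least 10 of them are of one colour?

64

Put each drawn bead into a box by colour. The largest draw with every box below 10 takes min(count, 9) from each colour; colours with fewer than 9 contribute all they have.
Σ min(cᵢ, 9) = 8 + 3 + 3 + 2 + 9 + 9 + 9 + 1 + 7 + 9 + 3 = 63.
Draw number 63 + 1 = 64 must push one box to 10.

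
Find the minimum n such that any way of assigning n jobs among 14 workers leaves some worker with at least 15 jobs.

197

With 196 jobs one could put exactly 14 in each of the 14 workers, and no worker would reach 15.
One more job must land in a worker that already has 14, giving it 15.
So 14 × 14 + 1 = 197 jobs are required.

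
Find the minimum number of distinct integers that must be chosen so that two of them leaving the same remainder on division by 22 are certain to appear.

23

The 22 residue classes mod 22 are the pigeonholes.
With 22 integers one could put 1 in each residue class and have no class reach 2.
The 23rd integer pushes some class to 2, so 22·1 + 1 = 23.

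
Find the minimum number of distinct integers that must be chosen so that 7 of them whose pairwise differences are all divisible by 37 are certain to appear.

223

Integers whose pairwise differences are multiples of 37 are exactly those sharing a remainder mod 37. Pigeonhole: the 37 residue classes mod 37 are the pigeonholes.
With 222 integers one could put 6 in each residue class and have no class reach 7.
The 223rd integer pushes some class to 7, so 37·6 + 1 = 223.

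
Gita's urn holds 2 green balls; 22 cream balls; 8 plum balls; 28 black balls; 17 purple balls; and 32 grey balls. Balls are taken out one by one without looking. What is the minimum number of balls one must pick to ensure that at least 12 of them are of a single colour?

55

An adversary could hand out at most 11 balls per colour (green, plum run out sooner): 2 + 11 + 8 + 11 + 11 + 11 = 54 balls and still no colour has 12.
One more ball lands in a colour already at 11, so 55 draws are enough and 54 are not.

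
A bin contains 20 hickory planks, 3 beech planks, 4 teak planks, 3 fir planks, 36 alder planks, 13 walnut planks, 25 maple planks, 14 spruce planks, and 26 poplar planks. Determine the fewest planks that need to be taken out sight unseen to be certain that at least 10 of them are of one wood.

65

Pigeonhole: the 9 woods are the holes; the planks drawn are the pigeons.
To avoid 10 of any one wood, the worst case takes at most 9 of each wood, or every plank of a wood that has fewer than 9.
That gives 9 + 3 + 4 + 3 + 9 + 9 + 9 + 9 + 9 = 64 planks with no wood reaching 10.
The next plank forces some wood to 10, so 64 + 1 = 65.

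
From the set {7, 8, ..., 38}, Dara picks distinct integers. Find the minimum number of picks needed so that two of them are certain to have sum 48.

19

Group the elements by complementary pair {x, 48−x}: {10,38}, {11,37}, {12,36}, …, giving 14 two-element pairs, the single value 24 (it cannot pair with itself since the integers are distinct), and 3 integers whose partner 48−x falls outside [7,38].
Treating each of those 18 groups as a pigeonhole, one can pick one integer per group — 18 integers — with no two summing to 48.
The 19th integer lands in an occupied pair, forcing a sum of 48.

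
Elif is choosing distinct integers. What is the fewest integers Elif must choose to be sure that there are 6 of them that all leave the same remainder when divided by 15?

Pigeonhole: the 15 residue classes mod 15 are the pigeonholes.
With 75 integers one could put 5 in each residue class and have no class reach 6.
The 76th integer pushes some class to 6, so 15·5 + 1 = 76.

76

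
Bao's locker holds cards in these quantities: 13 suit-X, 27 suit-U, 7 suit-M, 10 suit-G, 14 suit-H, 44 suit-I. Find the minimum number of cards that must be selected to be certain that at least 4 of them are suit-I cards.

In the worst case for collecting suit-I cards, every non-suit-I card comes out first.
There are 13 + 27 + 7 + 10 + 14 = 71 non-suit-I cards altogether.
After those, each further card must be suit-I, so 71 + 4 = 75 draws guarantee 4 suit-I cards.

75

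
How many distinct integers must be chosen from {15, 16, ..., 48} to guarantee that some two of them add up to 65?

Two chosen integers sum to 65 exactly when both halves of some pair {x, 65−x} with 17 ≤ x ≤ 65−x ≤ 48 are chosen — 16 such pairs.
The remaining 2 elements (those with no distinct partner in range) can never complete a 65-sum, so the worst case takes all of them and one from each pair: 2 + 16 = 18.
Pigeonhole: the 19th integer has to be the second member of some pair, so 18 + 1 = 19.

19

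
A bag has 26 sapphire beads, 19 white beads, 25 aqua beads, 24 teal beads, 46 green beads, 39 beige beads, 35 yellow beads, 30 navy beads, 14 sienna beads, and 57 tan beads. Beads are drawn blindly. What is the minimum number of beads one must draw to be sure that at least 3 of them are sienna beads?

In the worst case for collecting sienna beads, every non-sienna bead comes out first.
There are 26 + 19 + 25 + 24 + 46 + 39 + 35 + 30 + 57 = 301 non-sienna beads altogether.
After those, each further bead must be sienna, so 301 + 3 = 304 draws guarantee 3 sienna beads.

304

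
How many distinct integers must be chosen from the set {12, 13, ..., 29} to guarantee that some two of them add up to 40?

Group the elements by complementary pair {x, 40−x}: {12,28}, {13,27}, {14,26}, …, giving 8 two-element pairs, the single value 20 (it cannot pair with itself since the integers are distinct), and 1 integer whose partner 40−x falls outside [12,29].
Treating each of those 10 groups as a pigeonhole, one can pick one integer per group — 10 integers — with no two summing to 40.
The 11th integer lands in an occupied pair, forcing a sum of 40.

11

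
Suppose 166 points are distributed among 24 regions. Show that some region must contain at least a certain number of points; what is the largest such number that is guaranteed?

7

The 24 regions are the holes and the 166 points are the pigeons.
If every region held at most 6 points, the total would be at most 24 × 6 = 144, which is less than 166.
So some region holds at least ⌈166/24⌉ = 7 points.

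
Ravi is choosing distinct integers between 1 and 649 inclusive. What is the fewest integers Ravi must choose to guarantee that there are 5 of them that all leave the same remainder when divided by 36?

By pigeonhole, the 36 residue classes mod 36 are the pigeonholes.
With 144 integers one could put 4 in each residue class and have no class reach 5.
The 145th integer pushes some class to 5, so 36·4 + 1 = 145.

145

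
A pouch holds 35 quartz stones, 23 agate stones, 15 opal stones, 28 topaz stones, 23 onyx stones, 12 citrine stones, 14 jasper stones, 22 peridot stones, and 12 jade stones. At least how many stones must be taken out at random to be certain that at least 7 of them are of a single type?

55

The 9 types are the holes; the stones drawn are the pigeons.
To avoid 7 of any one type, the worst case takes at most 6 of each type.
That gives 6 + 6 + 6 + 6 + 6 + 6 + 6 + 6 + 6 = 54 stones with no type reaching 7.
The next stone forces some type to 7, so 54 + 1 = 55.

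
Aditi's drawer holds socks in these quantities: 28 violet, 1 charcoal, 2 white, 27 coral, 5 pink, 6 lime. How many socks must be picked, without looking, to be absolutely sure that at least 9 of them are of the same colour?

An adversary could hand out at most 8 socks per colour (4 colours run out sooner): 8 + 1 + 2 + 8 + 5 + 6 = 30 socks and still no colour has 9.
One more sock lands in a colour already at 8, so 31 draws are enough and 30 are not.

31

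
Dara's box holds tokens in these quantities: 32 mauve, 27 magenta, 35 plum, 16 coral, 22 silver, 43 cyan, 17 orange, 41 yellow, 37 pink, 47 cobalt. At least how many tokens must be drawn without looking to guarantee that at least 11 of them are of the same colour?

An adversary could hand out at most 10 tokens per colour: 10 + 10 + 10 + 10 + 10 + 10 + 10 + 10 + 10 + 10 = 100 tokens and still no colour has 11.
By pigeonhole, one more token lands in a colour already at 10, so 101 draws are enough and 100 are not.

101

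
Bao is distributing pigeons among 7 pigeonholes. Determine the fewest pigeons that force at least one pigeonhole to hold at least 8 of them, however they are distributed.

50

With 49 pigeons one could put exactly 7 in each of the 7 pigeonholes, and no pigeonhole would reach 8.
By pigeonhole, one more pigeon must land in a pigeonhole that already has 7, giving it 8.
So 7 × 7 + 1 = 50 pigeons are required.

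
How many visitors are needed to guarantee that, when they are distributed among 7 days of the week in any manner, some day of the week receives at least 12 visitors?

With 77 visitors one could put exactly 11 in each of the 7 days of the week, and no day of the week would reach 12.
Pigeonhole: one more visitor must land in a day of the week that already has 11, giving it 12.
So 7 × 11 + 1 = 78 visitors are required.

78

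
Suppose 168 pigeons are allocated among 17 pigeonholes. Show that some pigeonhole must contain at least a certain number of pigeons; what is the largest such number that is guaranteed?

10

By the pigeonhole principle, the 17 pigeonholes are the holes and the 168 pigeons are the pigeons.
If every pigeonhole held at most 9 pigeons, the total would be at most 17 × 9 = 153, which is less than 168.
So some pigeonhole holds at least ⌈168/17⌉ = 10 pigeons.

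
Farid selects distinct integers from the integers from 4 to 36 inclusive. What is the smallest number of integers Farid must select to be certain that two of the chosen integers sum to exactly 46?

A set avoiding the sum 46 can contain at most one of each pair {x, 46−x}, plus the 7 elements whose complement lies outside the range or equal to its own complement.
The integers 4, …, 23 (20 of them) are such a set: any two sum to at least 4+5 = 9 and at most 22+23 = 45 < 46.
Any 21st integer completes one of the 13 pairs, so 21 choices force a sum of 46.

21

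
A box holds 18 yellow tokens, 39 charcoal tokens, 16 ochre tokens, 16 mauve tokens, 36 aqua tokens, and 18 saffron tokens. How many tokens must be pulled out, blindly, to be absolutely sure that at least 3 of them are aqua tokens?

110

In the worst case for collecting aqua tokens, every non-aqua token comes out first.
There are 18 + 39 + 16 + 16 + 18 = 107 non-aqua tokens altogether.
After those, each further token must be aqua, so 107 + 3 = 110 draws guarantee 3 aqua tokens.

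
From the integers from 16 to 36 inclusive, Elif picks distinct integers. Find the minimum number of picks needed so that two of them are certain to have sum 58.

15

A set avoiding the sum 58 can contain at most one of each pair {x, 58−x}, plus the 7 elements whose complement lies outside the range or equal to its own complement.
The integers 16, …, 29 (14 of them) are such a set: any two sum to at least 16+17 = 33 and at most 28+29 = 57 < 58.
By pigeonhole, any 15th integer completes one of the 7 pairs, so 15 choices force a sum of 58.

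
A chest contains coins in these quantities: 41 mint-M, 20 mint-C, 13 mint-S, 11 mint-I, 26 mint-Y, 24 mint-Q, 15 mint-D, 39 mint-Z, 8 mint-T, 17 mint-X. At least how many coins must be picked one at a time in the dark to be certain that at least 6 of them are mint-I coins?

209

In the worst case for collecting mint-I coins, every non-mint-I coin comes out first.
There are 41 + 20 + 13 + 26 + 24 + 15 + 39 + 8 + 17 = 203 non-mint-I coins altogether.
After those, each further coin must be mint-I, so 203 + 6 = 209 draws guarantee 6 mint-I coins.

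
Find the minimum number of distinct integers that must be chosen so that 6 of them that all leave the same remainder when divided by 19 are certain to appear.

Pigeonhole: the 19 residue classes mod 19 are the pigeonholes.
With 95 integers one could put 5 in each residue class and have no class reach 6.
The 96th integer pushes some class to 6, so 19·5 + 1 = 96.

96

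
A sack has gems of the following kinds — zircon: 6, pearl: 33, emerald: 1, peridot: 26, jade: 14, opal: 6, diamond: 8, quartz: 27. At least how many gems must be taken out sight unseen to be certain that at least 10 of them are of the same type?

58

Put each drawn gem into a box by type. The largest draw with every box below 10 takes min(count, 9) from each type; types with fewer than 9 contribute all they have.
Σ min(cᵢ, 9) = 6 + 9 + 1 + 9 + 9 + 6 + 8 + 9 = 57.
Draw number 57 + 1 = 58 must push one box to 10.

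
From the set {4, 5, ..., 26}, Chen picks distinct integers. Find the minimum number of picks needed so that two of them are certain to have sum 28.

Group the elements by complementary pair {x, 28−x}: {4,24}, {5,23}, {6,22}, …, giving 10 two-element pairs, the single value 14 (it cannot pair with itself since the integers are distinct), and 2 integers whose partner 28−x falls outside [4,26].
Treating each of those 13 groups as a pigeonhole, one can pick one integer per group — 13 integers — with no two summing to 28.
The 14th integer lands in an occupied pair, forcing a sum of 28.

14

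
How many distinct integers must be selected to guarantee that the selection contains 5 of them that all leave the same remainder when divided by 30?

121

Pigeonhole: the 30 residue classes mod 30 are the pigeonholes.
With 120 integers one could put 4 in each residue class and have no class reach 5.
The 121st integer pushes some class to 5, so 30·4 + 1 = 121.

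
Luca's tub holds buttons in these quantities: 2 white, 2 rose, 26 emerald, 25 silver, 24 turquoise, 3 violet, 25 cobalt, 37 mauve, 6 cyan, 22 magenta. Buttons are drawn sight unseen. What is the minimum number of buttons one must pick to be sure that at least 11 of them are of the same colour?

74

By pigeonhole, the 10 colours are the holes; the buttons drawn are the pigeons.
To avoid 11 of any one colour, the worst case takes at most 10 of each colour, or every button of a colour that has fewer than 10.
That gives 2 + 2 + 10 + 10 + 10 + 3 + 10 + 10 + 6 + 10 = 73 buttons with no colour reaching 11.
The next button forces some colour to 11, so 73 + 1 = 74.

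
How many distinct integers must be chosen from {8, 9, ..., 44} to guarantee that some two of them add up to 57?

22

Two chosen integers sum to 57 exactly when both halves of some pair {x, 57−x} with 13 ≤ x ≤ 57−x ≤ 44 are chosen — 16 such pairs.
The remaining 5 elements (those with no distinct partner in range) can never complete a 57-sum, so the worst case takes all of them and one from each pair: 5 + 16 = 21.
By the pigeonhole principle, the 22nd integer has to be the second member of some pair, so 21 + 1 = 22.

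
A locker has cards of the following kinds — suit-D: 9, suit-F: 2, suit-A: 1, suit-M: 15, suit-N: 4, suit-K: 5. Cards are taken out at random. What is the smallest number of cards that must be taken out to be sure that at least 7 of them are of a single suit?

Put each drawn card into a box by suit. The largest draw with every box below 7 takes min(count, 6) from each suit; suits with fewer than 6 contribute all they have.
Σ min(cᵢ, 6) = 6 + 2 + 1 + 6 + 4 + 5 = 24.
Draw number 24 + 1 = 25 must push one box to 7.

25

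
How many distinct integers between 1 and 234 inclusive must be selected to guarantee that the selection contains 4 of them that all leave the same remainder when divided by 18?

55

By the pigeonhole principle, the 18 residue classes mod 18 are the pigeonholes.
With 54 integers one could put 3 in each residue class and have no class reach 4.
The 55th integer pushes some class to 4, so 18·3 + 1 = 55.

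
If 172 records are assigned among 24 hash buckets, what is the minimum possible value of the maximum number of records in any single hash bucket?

The 24 hash buckets are the holes and the 172 records are the pigeons.
If every hash bucket held at most 7 records, the total would be at most 24 × 7 = 168, which is less than 172.
So some hash bucket holds at least ⌈172/24⌉ = 8 records.

8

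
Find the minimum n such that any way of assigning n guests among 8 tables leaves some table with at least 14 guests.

105

With 104 guests one could put exactly 13 in each of the 8 tables, and no table would reach 14.
One more guest must land in a table that already has 13, giving it 14.
So 8 × 13 + 1 = 105 guests are required.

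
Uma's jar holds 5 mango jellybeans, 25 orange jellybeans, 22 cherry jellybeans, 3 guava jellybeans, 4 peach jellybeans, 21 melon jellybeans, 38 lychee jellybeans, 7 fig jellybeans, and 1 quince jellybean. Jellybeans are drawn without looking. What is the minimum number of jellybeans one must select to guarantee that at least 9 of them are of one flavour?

An adversary could hand out at most 8 jellybeans per flavour (5 flavours run out sooner): 5 + 8 + 8 + 3 + 4 + 8 + 8 + 7 + 1 = 52 jellybeans and still no flavour has 9.
One more jellybean lands in a flavour already at 8, so 53 draws are enough and 52 are not.

53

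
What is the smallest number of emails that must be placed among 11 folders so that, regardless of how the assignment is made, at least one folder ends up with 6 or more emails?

With 55 emails one could put exactly 5 in each of the 11 folders, and no folder would reach 6.
Pigeonhole: one more email must land in a folder that already has 5, giving it 6.
So 11 × 5 + 1 = 56 emails are required.

56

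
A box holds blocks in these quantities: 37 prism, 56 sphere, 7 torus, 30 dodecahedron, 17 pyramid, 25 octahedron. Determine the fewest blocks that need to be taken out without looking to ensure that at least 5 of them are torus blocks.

170

In the worst case for collecting torus blocks, every non-torus block comes out first.
There are 37 + 56 + 30 + 17 + 25 = 165 non-torus blocks altogether.
After those, each further block must be torus, so 165 + 5 = 170 draws guarantee 5 torus blocks.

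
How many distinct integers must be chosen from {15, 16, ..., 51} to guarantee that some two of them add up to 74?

Two chosen integers sum to 74 exactly when both halves of some pair {x, 74−x} with 23 ≤ x ≤ 74−x ≤ 51 are chosen — 14 such pairs.
The remaining 9 elements (those with no distinct partner in range) can never complete a 74-sum, so the worst case takes all of them and one from each pair: 9 + 14 = 23.
Pigeonhole: the 24th integer has to be the second member of some pair, so 23 + 1 = 24.

24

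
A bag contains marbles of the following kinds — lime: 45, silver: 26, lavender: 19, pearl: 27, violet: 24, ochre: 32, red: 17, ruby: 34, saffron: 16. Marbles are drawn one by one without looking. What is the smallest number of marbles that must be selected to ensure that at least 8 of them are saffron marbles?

In the worst case for collecting saffron marbles, every non-saffron marble comes out first.
There are 45 + 26 + 19 + 27 + 24 + 32 + 17 + 34 = 224 non-saffron marbles altogether.
After those, each further marble must be saffron, so 224 + 8 = 232 draws guarantee 8 saffron marbles.

232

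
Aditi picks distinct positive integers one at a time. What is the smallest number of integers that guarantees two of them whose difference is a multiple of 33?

Integers whose pairwise differences are multiples of 33 are exactly those sharing a remainder mod 33. The 33 residue classes mod 33 are the pigeonholes.
With 33 integers one could put 1 in each residue class and have no class reach 2.
The 34th integer pushes some class to 2, so 33·1 + 1 = 34.

34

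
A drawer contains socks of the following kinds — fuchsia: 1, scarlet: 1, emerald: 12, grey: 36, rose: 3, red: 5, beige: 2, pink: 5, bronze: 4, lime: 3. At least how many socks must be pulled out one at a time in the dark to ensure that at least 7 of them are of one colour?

37

An adversary could hand out at most 6 socks per colour (8 colours run out sooner): 1 + 1 + 6 + 6 + 3 + 5 + 2 + 5 + 4 + 3 = 36 socks and still no colour has 7.
One more sock lands in a colour already at 6, so 37 draws are enough and 36 are not.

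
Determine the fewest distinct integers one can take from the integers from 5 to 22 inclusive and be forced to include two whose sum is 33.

13

Two chosen integers sum to 33 exactly when both halves of some pair {x, 33−x} with 11 ≤ x ≤ 33−x ≤ 22 are chosen — 6 such pairs.
The remaining 6 elements (those with no distinct partner in range) can never complete a 33-sum, so the worst case takes all of them and one from each pair: 6 + 6 = 12.
By the pigeonhole principle, the 13th integer has to be the second member of some pair, so 12 + 1 = 13.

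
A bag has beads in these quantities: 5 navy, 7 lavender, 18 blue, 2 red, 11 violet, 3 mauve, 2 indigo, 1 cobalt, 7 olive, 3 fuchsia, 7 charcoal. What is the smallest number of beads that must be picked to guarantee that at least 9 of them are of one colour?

54

An adversary could hand out at most 8 beads per colour (9 colours run out sooner): 5 + 7 + 8 + 2 + 8 + 3 + 2 + 1 + 7 + 3 + 7 = 53 beads and still no colour has 9.
By pigeonhole, one more bead lands in a colour already at 8, so 54 draws are enough and 53 are not.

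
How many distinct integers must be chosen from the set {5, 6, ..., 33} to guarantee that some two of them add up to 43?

Two chosen integers sum to 43 exactly when both halves of some pair {x, 43−x} with 10 ≤ x ≤ 43−x ≤ 33 are chosen — 12 such pairs.
The remaining 5 elements (those with no distinct partner in range) can never complete a 43-sum, so the worst case takes all of them and one from each pair: 5 + 12 = 17.
The 18th integer has to be the second member of some pair, so 17 + 1 = 18.

18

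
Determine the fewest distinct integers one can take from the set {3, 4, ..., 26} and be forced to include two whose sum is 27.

Group the elements by complementary pair {x, 27−x}: {3,24}, {4,23}, {5,22}, …, giving 11 two-element pairs and 2 integers whose partner 27−x falls outside [3,26].
Pigeonhole: treating each of those 13 groups as a pigeonhole, one can pick one integer per group — 13 integers — with no two summing to 27.
The 14th integer lands in an occupied pair, forcing a sum of 27.

14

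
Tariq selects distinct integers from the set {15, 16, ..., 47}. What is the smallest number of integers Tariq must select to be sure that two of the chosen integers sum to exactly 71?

A set avoiding the sum 71 can contain at most one of each pair {x, 71−x}, plus the 9 elements whose complement lies outside the range.
The integers 15, …, 35 (21 of them) are such a set: any two sum to at least 15+16 = 31 and at most 34+35 = 69 < 71.
By pigeonhole, any 22nd integer completes one of the 12 pairs, so 22 choices force a sum of 71.

22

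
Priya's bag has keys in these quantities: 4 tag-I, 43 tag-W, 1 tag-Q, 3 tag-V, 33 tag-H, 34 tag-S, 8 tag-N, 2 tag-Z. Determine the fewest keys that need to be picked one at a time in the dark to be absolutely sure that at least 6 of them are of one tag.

31

An adversary could hand out at most 5 keys per tag (4 tags run out sooner): 4 + 5 + 1 + 3 + 5 + 5 + 5 + 2 = 30 keys and still no tag has 6.
By pigeonhole, one more key lands in a tag already at 5, so 31 draws are enough and 30 are not.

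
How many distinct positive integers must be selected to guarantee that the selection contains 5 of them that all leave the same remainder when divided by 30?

The 30 residue classes mod 30 are the pigeonholes.
With 120 integers one could put 4 in each residue class and have no class reach 5.
The 121st integer pushes some class to 5, so 30·4 + 1 = 121.

121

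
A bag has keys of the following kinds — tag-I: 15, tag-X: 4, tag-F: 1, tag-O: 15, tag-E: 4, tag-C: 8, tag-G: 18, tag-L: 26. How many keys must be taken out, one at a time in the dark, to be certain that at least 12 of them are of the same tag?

An adversary could hand out at most 11 keys per tag (4 tags run out sooner): 11 + 4 + 1 + 11 + 4 + 8 + 11 + 11 = 61 keys and still no tag has 12.
By the pigeonhole principle, one more key lands in a tag already at 11, so 62 draws are enough and 61 are not.

62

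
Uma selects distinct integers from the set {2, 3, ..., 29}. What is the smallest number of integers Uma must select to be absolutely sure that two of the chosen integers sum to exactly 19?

Group the elements by complementary pair {x, 19−x}: {2,17}, {3,16}, {4,15}, …, giving 8 two-element pairs and 12 integers whose partner 19−x falls outside [2,29].
Treating each of those 20 groups as a pigeonhole, one can pick one integer per group — 20 integers — with no two summing to 19.
The 21st integer lands in an occupied pair, forcing a sum of 19.

21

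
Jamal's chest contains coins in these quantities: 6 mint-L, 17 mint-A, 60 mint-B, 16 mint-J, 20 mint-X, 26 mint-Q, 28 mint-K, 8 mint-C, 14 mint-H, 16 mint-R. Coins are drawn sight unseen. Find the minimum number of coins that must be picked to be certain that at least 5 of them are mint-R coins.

200

In the worst case for collecting mint-R coins, every non-mint-R coin comes out first.
There are 6 + 17 + 60 + 16 + 20 + 26 + 28 + 8 + 14 = 195 non-mint-R coins altogether.
After those, each further coin must be mint-R, so 195 + 5 = 200 draws guarantee 5 mint-R coins.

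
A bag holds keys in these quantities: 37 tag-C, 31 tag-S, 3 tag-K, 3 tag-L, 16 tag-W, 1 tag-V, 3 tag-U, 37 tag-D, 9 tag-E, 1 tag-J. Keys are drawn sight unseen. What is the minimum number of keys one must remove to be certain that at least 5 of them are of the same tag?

By pigeonhole, put each drawn key into a box by tag. The largest draw with every box below 5 takes min(count, 4) from each tag; tags with fewer than 4 contribute all they have.
Σ min(cᵢ, 4) = 4 + 4 + 3 + 3 + 4 + 1 + 3 + 4 + 4 + 1 = 31.
Draw number 31 + 1 = 32 must push one box to 5.

32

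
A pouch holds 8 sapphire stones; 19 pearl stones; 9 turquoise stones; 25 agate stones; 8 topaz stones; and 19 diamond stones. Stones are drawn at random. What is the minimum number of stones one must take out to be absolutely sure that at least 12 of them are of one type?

59

An adversary could hand out at most 11 stones per type (sapphire, turquoise, topaz run out sooner): 8 + 11 + 9 + 11 + 8 + 11 = 58 stones and still no type has 12.
One more stone lands in a type already at 11, so 59 draws are enough and 58 are not.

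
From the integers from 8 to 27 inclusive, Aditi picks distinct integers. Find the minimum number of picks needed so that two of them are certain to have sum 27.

15

A set avoiding the sum 27 can contain at most one of each pair {x, 27−x}, plus the 8 elements whose complement lies outside the range.
The integers 14, …, 27 (14 of them) are such a set: any two sum to at least 14+15 = 29 > 27.
By the pigeonhole principle, any 15th integer completes one of the 6 pairs, so 15 choices force a sum of 27.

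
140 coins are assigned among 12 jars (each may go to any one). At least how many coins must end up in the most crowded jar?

The 12 jars are the holes and the 140 coins are the pigeons.
If every jar held at most 11 coins, the total would be at most 12 × 11 = 132, which is less than 140.
So some jar holds at least ⌈140/12⌉ = 12 coins.

12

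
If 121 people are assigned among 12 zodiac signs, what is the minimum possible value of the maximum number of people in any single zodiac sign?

11

The 12 zodiac signs are the holes and the 121 people are the pigeons.
If every zodiac sign held at most 10 people, the total would be at most 12 × 10 = 120, which is less than 121.
So some zodiac sign holds at least ⌈121/12⌉ = 11 people.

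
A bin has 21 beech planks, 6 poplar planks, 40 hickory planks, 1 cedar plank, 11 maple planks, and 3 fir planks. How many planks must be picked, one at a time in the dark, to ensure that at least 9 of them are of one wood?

35

An adversary could hand out at most 8 planks per wood (poplar, cedar, fir run out sooner): 8 + 6 + 8 + 1 + 8 + 3 = 34 planks and still no wood has 9.
By pigeonhole, one more plank lands in a wood already at 8, so 35 draws are enough and 34 are not.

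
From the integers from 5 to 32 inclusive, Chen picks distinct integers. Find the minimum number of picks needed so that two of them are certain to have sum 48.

Two chosen integers sum to 48 exactly when both halves of some pair {x, 48−x} with 16 ≤ x ≤ 48−x ≤ 32 are chosen — 8 such pairs.
The remaining 12 elements (those with no distinct partner in range) can never complete a 48-sum, so the worst case takes all of them and one from each pair: 12 + 8 = 20.
Pigeonhole: the 21st integer has to be the second member of some pair, so 20 + 1 = 21.

21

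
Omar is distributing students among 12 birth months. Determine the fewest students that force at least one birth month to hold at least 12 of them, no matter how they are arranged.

133

With 132 students one could put exactly 11 in each of the 12 birth months, and no birth month would reach 12.
By the pigeonhole principle, one more student must land in a birth month that already has 11, giving it 12.
So 12 × 11 + 1 = 133 students are required.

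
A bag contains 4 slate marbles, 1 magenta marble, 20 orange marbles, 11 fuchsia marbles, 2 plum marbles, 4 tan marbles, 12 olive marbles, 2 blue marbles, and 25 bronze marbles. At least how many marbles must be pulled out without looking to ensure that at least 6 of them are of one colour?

By pigeonhole, the 9 colours are the holes; the marbles drawn are the pigeons.
To avoid 6 of any one colour, the worst case takes at most 5 of each colour, or every marble of a colour that has fewer than 5.
That gives 4 + 1 + 5 + 5 + 2 + 4 + 5 + 2 + 5 = 33 marbles with no colour reaching 6.
The next marble forces some colour to 6, so 33 + 1 = 34.

34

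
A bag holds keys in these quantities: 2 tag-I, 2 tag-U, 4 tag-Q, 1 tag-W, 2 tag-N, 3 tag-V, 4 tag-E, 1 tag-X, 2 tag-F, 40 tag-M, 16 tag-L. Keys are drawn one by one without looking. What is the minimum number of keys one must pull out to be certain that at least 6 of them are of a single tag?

An adversary could hand out at most 5 keys per tag (9 tags run out sooner): 2 + 2 + 4 + 1 + 2 + 3 + 4 + 1 + 2 + 5 + 5 = 31 keys and still no tag has 6.
One more key lands in a tag already at 5, so 32 draws are enough and 31 are not.

32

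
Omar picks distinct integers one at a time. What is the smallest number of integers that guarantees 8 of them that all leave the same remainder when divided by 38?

The 38 residue classes mod 38 are the pigeonholes.
With 266 integers one could put 7 in each residue class and have no class reach 8.
The 267th integer pushes some class to 8, so 38·7 + 1 = 267.

267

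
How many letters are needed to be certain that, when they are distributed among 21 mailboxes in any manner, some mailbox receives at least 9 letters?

169

With 168 letters one could put exactly 8 in each of the 21 mailboxes, and no mailbox would reach 9.
By pigeonhole, one more letter must land in a mailbox that already has 8, giving it 9.
So 21 × 8 + 1 = 169 letters are required.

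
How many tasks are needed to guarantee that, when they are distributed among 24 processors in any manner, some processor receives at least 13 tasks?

289

With 288 tasks one could put exactly 12 in each of the 24 processors, and no processor would reach 13.
One more task must land in a processor that already has 12, giving it 13.
So 24 × 12 + 1 = 289 tasks are required.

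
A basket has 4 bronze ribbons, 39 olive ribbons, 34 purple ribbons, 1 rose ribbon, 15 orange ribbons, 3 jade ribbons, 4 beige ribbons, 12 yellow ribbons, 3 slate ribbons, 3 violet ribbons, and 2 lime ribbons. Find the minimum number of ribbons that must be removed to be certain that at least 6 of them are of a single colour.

Put each drawn ribbon into a box by colour. The largest draw with every box below 6 takes min(count, 5) from each colour; colours with fewer than 5 contribute all they have.
Σ min(cᵢ, 5) = 4 + 5 + 5 + 1 + 5 + 3 + 4 + 5 + 3 + 3 + 2 = 40.
Draw number 40 + 1 = 41 must push one box to 6.

41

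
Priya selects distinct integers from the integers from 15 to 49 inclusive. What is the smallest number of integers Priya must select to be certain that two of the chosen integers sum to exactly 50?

26

A set avoiding the sum 50 can contain at most one of each pair {x, 50−x}, plus the 15 elements whose complement lies outside the range or equal to its own complement.
The integers 25, …, 49 (25 of them) are such a set: any two sum to at least 25+26 = 51 > 50.
Any 26th integer completes one of the 10 pairs, so 26 choices force a sum of 50.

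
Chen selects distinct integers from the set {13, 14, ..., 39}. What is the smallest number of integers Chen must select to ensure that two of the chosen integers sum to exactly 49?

16

A set avoiding the sum 49 can contain at most one of each pair {x, 49−x}, plus the 3 elements whose complement lies outside the range.
The integers 25, …, 39 (15 of them) are such a set: any two sum to at least 25+26 = 51 > 49.
Any 16th integer completes one of the 12 pairs, so 16 choices force a sum of 49.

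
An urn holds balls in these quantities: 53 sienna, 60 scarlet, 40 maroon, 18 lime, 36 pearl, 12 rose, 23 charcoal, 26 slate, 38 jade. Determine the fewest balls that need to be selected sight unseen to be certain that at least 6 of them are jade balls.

In the worst case for collecting jade balls, every non-jade ball comes out first.
There are 53 + 60 + 40 + 18 + 36 + 12 + 23 + 26 = 268 non-jade balls altogether.
After those, each further ball must be jade, so 268 + 6 = 274 draws guarantee 6 jade balls.

274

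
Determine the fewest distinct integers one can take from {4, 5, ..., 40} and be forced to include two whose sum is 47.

Two chosen integers sum to 47 exactly when both halves of some pair {x, 47−x} with 7 ≤ x ≤ 47−x ≤ 40 are chosen — 17 such pairs.
The remaining 3 elements (those with no distinct partner in range) can never complete a 47-sum, so the worst case takes all of them and one from each pair: 3 + 17 = 20.
By pigeonhole, the 21st integer has to be the second member of some pair, so 20 + 1 = 21.

21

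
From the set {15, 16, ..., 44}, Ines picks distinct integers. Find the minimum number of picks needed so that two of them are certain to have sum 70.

22

A set avoiding the sum 70 can contain at most one of each pair {x, 70−x}, plus the 12 elements whose complement lies outside the range or equal to its own complement.
The integers 15, …, 35 (21 of them) are such a set: any two sum to at least 15+16 = 31 and at most 34+35 = 69 < 70.
Any 22nd integer completes one of the 9 pairs, so 22 choices force a sum of 70.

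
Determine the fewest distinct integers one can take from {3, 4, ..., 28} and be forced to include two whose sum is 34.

Two chosen integers sum to 34 exactly when both halves of some pair {x, 34−x} with 6 ≤ x ≤ 34−x ≤ 28 are chosen — 11 such pairs.
The remaining 4 elements (those with no distinct partner in range) can never complete a 34-sum, so the worst case takes all of them and one from each pair: 4 + 11 = 15.
Pigeonhole: the 16th integer has to be the second member of some pair, so 15 + 1 = 16.

16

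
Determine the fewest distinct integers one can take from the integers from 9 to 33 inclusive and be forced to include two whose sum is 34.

18

Group the elements by complementary pair {x, 34−x}: {9,25}, {10,24}, {11,23}, …, giving 8 two-element pairs; the single value 17 (it cannot pair with itself since the integers are distinct); and 8 integers whose partner 34−x falls outside [9,33].
Treating each of those 17 groups as a pigeonhole, one can pick one integer per group — 17 integers — with no two summing to 34.
The 18th integer lands in an occupied pair, forcing a sum of 34.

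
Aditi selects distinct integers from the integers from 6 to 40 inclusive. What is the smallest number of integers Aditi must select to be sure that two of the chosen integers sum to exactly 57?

A set avoiding the sum 57 can contain at most one of each pair {x, 57−x}, plus the 11 elements whose complement lies outside the range.
The integers 6, …, 28 (23 of them) are such a set: any two sum to at least 6+7 = 13 and at most 27+28 = 55 < 57.
Pigeonhole: any 24th integer completes one of the 12 pairs, so 24 choices force a sum of 57.

24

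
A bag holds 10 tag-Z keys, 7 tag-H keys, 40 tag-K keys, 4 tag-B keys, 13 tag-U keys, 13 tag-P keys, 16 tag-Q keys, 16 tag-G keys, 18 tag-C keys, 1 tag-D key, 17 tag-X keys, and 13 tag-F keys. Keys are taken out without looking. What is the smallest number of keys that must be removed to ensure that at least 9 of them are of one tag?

An adversary could hand out at most 8 keys per tag (tag-H, tag-B, tag-D run out sooner): 8 + 7 + 8 + 4 + 8 + 8 + 8 + 8 + 8 + 1 + 8 + 8 = 84 keys and still no tag has 9.
One more key lands in a tag already at 8, so 85 draws are enough and 84 are not.

85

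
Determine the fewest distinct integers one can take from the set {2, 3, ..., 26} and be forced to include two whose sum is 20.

18

Two chosen integers sum to 20 exactly when both halves of some pair {x, 20−x} with 2 ≤ x ≤ 20−x ≤ 18 are chosen — 8 such pairs.
The remaining 9 elements (those with no distinct partner in range) can never complete a 20-sum, so the worst case takes all of them and one from each pair: 9 + 8 = 17.
The 18th integer has to be the second member of some pair, so 17 + 1 = 18.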